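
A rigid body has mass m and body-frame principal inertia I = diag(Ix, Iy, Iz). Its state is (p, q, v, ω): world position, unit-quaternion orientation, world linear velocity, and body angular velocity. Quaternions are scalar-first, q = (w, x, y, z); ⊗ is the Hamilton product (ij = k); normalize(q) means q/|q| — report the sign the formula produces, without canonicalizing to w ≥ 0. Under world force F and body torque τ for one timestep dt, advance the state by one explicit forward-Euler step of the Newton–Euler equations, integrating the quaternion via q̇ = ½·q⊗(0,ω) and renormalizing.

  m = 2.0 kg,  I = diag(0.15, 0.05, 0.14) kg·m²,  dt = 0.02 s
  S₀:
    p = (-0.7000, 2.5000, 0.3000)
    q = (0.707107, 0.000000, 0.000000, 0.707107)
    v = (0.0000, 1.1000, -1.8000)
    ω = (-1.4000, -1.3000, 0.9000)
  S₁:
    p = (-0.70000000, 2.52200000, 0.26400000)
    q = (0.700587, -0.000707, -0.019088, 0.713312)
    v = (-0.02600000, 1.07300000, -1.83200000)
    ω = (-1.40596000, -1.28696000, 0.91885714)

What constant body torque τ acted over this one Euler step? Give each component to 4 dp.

ω₁ − ω₀ = (-0.00596000, 0.01304000, 0.01885714)
τ = I·(Δω/dt) + ω₀×(Iω₀) = (-0.1500, 0.0200, -0.0500)

τ = (-0.1500, 0.0200, -0.0500)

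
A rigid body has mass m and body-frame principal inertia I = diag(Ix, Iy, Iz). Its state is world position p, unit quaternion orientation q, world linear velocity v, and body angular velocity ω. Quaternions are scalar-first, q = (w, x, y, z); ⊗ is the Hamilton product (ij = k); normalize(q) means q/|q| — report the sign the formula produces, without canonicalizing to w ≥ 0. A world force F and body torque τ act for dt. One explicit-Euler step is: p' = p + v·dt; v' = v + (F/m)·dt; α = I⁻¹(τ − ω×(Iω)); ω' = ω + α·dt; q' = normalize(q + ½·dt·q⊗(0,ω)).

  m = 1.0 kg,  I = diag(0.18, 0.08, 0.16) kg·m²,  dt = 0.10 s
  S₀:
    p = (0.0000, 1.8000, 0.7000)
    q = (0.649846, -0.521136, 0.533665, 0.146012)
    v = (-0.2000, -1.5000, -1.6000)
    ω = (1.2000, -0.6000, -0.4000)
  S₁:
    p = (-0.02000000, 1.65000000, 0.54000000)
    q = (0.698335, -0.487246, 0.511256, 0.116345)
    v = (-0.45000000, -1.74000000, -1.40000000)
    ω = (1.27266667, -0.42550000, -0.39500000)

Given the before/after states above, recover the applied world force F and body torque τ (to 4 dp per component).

velocity change Δv = (-0.25000000, -0.24000000, 0.20000000)
applied force F = (-2.5000, -2.4000, 2.0000)
Δω = ω₁−ω₀ = (0.07266667, 0.17450000, 0.00500000)
I·α + gyro = (0.1500, 0.1300, 0.0800)

F = (-2.5000, -2.4000, 2.0000)
τ = (0.1500, 0.1300, 0.0800)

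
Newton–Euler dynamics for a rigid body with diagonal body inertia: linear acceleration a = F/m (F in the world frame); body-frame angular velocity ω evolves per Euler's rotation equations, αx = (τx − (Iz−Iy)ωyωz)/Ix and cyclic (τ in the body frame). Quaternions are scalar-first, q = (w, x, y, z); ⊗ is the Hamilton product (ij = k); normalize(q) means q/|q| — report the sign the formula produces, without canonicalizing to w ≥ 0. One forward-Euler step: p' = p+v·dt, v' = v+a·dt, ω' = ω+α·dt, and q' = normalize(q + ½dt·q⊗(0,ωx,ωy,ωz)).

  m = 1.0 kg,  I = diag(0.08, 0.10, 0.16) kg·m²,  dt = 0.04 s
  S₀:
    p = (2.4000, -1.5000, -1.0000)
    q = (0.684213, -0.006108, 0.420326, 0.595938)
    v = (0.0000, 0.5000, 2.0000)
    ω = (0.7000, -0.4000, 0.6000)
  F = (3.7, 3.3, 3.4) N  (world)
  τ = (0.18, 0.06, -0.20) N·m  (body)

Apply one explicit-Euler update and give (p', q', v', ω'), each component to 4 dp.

p' = (2.4000, -1.4800, -0.9200)
q' = (0.6804, 0.0133, 0.4232, 0.5982)
v' = (0.1480, 0.6320, 2.1360)
ω' = (0.7972, -0.3626, 0.5514)

precession coupling ω×(Iω) = (-0.0144, -0.0336, -0.0056)
(τ − ω×Iω)/I = (2.4300, 0.9360, -1.2150)
ω' = ω + α·dt = (0.7972, -0.3626, 0.5514)
q⊗(0,ω) = (-0.1851568, 0.9695199, 0.1471362, 0.1187428)
q + ½dt·q⊗(0,ω), renormalized = (0.6804, 0.0133, 0.4232, 0.5982)
new position p' = (2.4000, -1.4800, -0.9200)
v' = v + a·dt = (0.1480, 0.6320, 2.1360)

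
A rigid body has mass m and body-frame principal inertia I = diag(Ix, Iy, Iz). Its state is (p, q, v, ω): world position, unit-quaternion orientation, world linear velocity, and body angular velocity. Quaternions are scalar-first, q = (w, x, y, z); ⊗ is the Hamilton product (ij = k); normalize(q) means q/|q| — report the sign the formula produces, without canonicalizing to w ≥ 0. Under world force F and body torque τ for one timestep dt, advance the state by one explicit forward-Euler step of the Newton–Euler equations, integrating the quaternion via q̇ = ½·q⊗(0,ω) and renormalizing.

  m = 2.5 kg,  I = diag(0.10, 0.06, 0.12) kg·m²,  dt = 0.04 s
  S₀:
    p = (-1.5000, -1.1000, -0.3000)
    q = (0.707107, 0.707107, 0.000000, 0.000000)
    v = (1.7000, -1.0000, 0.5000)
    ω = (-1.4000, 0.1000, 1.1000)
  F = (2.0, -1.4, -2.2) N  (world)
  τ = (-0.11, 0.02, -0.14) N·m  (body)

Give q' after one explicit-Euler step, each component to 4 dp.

q' = (0.7264, 0.6869, -0.0141, 0.0170)

q⊗(0,ω) = (0.9899498, -0.9899498, -0.7071070, 0.8485284)
q' = normalize(q + ½dt·q⊗(0,ω)) = (0.7264, 0.6869, -0.0141, 0.0170)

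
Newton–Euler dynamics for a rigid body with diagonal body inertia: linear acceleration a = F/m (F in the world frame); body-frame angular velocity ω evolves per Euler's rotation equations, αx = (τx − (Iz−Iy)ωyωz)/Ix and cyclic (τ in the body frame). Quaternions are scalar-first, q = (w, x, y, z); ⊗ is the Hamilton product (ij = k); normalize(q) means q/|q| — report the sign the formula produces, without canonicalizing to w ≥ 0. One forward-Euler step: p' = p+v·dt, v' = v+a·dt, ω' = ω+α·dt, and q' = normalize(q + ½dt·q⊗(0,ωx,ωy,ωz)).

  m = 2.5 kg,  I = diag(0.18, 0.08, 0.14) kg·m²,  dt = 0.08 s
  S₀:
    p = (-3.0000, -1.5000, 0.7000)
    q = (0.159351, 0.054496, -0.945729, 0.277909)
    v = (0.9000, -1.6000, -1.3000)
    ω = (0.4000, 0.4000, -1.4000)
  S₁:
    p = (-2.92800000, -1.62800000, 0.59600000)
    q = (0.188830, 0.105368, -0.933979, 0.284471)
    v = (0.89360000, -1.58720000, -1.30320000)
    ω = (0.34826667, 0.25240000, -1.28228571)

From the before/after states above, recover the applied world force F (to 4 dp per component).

v₁ − v₀ = (-0.00640000, 0.01280000, -0.00320000)
m·(v₁−v₀)/dt = (-0.2000, 0.4000, -0.1000)

F = (-0.2000, 0.4000, -0.1000)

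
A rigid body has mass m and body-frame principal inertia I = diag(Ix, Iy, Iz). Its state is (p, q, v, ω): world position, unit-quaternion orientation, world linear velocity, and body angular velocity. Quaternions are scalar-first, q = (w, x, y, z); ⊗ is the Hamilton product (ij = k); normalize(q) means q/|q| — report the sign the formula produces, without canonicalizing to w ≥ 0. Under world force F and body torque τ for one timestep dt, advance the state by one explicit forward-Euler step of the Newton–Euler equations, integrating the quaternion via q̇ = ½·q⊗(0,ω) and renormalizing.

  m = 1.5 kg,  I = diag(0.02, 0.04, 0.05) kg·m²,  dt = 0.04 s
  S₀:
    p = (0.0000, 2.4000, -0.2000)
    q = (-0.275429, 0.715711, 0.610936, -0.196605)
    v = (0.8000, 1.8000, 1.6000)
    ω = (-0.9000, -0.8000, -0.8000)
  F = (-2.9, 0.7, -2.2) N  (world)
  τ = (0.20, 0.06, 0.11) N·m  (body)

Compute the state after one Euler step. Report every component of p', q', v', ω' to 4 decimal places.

α = I⁻¹(τ − ω×Iω) = (9.6800, 2.0400, 1.9120)
new body rate ω' = (-0.5128, -0.7184, -0.7235)
Hamilton product q⊗(0,ω) = (0.9756047, -0.3981467, 0.9698565, 0.1976168)
q + ½dt·q⊗(0,ω), renormalized = (-0.2558, 0.7075, 0.6301, -0.1926)
linear accel F/m = (-1.9333, 0.4667, -1.4667)
p' = p + v·dt = (0.0320, 2.4720, -0.1360)
v + (F/m)dt = (0.7227, 1.8187, 1.5413)

p' = (0.0320, 2.4720, -0.1360)
q' = (-0.2558, 0.7075, 0.6301, -0.1926)
v' = (0.7227, 1.8187, 1.5413)
ω' = (-0.5128, -0.7184, -0.7235)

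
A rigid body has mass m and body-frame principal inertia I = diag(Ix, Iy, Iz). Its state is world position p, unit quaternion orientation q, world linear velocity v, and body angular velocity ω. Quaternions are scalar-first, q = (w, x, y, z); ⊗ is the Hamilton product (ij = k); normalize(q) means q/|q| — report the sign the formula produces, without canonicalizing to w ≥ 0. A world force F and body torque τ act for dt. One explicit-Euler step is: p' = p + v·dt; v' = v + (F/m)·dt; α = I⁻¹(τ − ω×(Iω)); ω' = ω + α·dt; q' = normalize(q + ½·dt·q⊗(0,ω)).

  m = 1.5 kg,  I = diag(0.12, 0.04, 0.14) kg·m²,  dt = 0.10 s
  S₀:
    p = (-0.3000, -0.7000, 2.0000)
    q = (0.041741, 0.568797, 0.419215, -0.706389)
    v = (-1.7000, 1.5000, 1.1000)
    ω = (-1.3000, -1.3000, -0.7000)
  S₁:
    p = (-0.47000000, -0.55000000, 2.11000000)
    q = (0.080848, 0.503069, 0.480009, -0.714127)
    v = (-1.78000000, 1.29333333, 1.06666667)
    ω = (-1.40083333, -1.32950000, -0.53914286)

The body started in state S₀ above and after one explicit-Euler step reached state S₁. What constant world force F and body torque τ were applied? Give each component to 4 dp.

Δω = ω₁−ω₀ = (-0.10083333, -0.02950000, 0.16085714)
ω₀×(Iω₀) = (0.0910, -0.0182, -0.1352)
τ = I·(Δω/dt) + ω₀×(Iω₀) = (-0.0300, -0.0300, 0.0900)
Δv = v₁−v₀ = (-0.08000000, -0.20666667, -0.03333333)
m·(v₁−v₀)/dt = (-1.2000, -3.1000, -0.5000)

F = (-1.2000, -3.1000, -0.5000)
τ = (-0.0300, -0.0300, 0.0900)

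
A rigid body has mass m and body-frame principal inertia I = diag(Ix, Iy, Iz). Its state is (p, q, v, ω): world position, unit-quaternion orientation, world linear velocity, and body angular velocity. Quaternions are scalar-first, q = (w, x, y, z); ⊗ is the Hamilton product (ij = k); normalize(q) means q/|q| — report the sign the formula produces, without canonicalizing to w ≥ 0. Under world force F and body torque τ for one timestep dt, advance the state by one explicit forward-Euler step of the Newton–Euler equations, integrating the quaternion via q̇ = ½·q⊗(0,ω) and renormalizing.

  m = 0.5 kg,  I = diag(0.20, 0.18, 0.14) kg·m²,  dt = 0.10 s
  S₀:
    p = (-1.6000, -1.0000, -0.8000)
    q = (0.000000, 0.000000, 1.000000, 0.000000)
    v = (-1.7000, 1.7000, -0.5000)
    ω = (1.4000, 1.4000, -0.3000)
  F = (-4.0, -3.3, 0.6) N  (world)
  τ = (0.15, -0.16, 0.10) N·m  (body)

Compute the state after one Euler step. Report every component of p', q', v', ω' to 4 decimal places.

p' = (-1.7700, -0.8300, -0.8500)
q' = (-0.0697, -0.0149, 0.9950, -0.0697)
v' = (-2.5000, 1.0400, -0.3800)
ω' = (1.4666, 1.3251, -0.2006)

angular accel α = (0.6660, -0.7489, 0.9943)
ω + α·dt = (1.4666, 1.3251, -0.2006)
Hamilton product q⊗(0,ω) = (-1.4000000, -0.3000000, 0.0000000, -1.4000000)
updated quaternion q' = (-0.0697, -0.0149, 0.9950, -0.0697)
a = (-8.0000, -6.6000, 1.2000)
new position p' = (-1.7700, -0.8300, -0.8500)
v + (F/m)dt = (-2.5000, 1.0400, -0.3800)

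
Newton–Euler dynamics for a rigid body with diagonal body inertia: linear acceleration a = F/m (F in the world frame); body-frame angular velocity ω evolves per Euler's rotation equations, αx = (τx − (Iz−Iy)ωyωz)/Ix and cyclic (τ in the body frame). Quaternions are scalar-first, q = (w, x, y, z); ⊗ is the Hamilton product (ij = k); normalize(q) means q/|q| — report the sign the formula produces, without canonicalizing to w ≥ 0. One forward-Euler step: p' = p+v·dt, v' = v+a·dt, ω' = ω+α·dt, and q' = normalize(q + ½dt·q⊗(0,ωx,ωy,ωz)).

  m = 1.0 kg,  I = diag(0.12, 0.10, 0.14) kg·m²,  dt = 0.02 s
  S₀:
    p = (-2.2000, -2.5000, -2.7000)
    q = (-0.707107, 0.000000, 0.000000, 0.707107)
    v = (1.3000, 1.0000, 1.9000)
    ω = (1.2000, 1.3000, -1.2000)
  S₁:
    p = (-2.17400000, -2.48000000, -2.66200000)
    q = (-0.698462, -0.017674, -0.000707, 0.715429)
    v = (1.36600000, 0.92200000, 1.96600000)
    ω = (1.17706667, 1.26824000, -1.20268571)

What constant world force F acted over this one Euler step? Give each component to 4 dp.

velocity change Δv = (0.06600000, -0.07800000, 0.06600000)
m·(v₁−v₀)/dt = (3.3000, -3.9000, 3.3000)

F = (3.3000, -3.9000, 3.3000)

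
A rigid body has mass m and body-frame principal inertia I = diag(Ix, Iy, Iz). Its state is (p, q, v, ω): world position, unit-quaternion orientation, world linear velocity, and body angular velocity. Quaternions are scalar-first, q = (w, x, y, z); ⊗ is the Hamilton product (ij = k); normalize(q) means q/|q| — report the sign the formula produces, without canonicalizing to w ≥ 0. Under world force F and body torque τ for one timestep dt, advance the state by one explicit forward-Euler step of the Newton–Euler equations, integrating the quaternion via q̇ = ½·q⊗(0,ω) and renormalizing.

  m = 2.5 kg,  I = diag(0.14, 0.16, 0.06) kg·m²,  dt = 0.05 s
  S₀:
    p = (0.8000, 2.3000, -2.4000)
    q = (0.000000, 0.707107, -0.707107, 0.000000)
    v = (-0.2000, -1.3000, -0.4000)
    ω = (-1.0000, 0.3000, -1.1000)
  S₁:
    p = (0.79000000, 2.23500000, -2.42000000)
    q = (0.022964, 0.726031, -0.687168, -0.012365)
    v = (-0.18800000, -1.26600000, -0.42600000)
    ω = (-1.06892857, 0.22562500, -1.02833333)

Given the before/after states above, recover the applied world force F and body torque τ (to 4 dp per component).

velocity change Δv = (0.01200000, 0.03400000, -0.02600000)
F = m·Δv/dt = (0.6000, 1.7000, -1.3000)
Δω = ω₁−ω₀ = (-0.06892857, -0.07437500, 0.07166667)
precession coupling = (0.0330, 0.0880, -0.0060)
I·α + gyro = (-0.1600, -0.1500, 0.0800)

F = (0.6000, 1.7000, -1.3000)
τ = (-0.1600, -0.1500, 0.0800)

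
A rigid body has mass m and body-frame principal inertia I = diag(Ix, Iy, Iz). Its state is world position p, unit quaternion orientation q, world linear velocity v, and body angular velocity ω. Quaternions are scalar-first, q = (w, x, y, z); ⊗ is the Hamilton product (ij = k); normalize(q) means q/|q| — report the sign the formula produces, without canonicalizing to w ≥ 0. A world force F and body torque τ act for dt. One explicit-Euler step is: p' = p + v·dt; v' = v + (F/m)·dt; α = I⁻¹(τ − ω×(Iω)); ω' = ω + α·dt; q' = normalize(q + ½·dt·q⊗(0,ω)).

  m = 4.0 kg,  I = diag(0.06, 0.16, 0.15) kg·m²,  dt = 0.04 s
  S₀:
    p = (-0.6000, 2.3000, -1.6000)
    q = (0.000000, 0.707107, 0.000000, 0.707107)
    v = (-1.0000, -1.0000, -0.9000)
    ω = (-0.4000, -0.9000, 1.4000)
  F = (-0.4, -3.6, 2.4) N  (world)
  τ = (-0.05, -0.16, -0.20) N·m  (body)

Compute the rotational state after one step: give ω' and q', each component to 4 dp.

ω' = (-0.4417, -0.9526, 1.3371)
q' = (-0.0141, 0.7194, -0.0254, 0.6940)

angular accel α = (-1.0433, -1.3150, -1.5733)
ω + α·dt = (-0.4417, -0.9526, 1.3371)
2q̇ = q⊗(0,ω) = (-0.7071070, 0.6363963, -1.2727926, -0.6363963)
q + ½dt·q⊗(0,ω), renormalized = (-0.0141, 0.7194, -0.0254, 0.6940)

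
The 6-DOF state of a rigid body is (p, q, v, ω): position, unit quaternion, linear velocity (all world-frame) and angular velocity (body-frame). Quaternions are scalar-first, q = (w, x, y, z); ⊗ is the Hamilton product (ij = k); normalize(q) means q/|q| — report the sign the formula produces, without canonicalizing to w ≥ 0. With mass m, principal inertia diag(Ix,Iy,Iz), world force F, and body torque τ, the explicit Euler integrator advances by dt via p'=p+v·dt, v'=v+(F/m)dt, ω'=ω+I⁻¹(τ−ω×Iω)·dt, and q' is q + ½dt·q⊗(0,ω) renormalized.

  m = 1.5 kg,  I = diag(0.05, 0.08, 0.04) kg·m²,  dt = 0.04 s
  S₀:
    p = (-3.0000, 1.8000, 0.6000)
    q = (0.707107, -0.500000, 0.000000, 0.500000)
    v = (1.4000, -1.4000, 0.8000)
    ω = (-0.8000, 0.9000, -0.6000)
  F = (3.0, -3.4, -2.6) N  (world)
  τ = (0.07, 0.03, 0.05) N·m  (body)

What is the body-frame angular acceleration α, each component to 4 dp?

gyro term ω×Iω = (0.0216, 0.0048, -0.0216)
(τ − ω×Iω)/I = (0.9680, 0.3150, 1.7900)

α = (0.9680, 0.3150, 1.7900)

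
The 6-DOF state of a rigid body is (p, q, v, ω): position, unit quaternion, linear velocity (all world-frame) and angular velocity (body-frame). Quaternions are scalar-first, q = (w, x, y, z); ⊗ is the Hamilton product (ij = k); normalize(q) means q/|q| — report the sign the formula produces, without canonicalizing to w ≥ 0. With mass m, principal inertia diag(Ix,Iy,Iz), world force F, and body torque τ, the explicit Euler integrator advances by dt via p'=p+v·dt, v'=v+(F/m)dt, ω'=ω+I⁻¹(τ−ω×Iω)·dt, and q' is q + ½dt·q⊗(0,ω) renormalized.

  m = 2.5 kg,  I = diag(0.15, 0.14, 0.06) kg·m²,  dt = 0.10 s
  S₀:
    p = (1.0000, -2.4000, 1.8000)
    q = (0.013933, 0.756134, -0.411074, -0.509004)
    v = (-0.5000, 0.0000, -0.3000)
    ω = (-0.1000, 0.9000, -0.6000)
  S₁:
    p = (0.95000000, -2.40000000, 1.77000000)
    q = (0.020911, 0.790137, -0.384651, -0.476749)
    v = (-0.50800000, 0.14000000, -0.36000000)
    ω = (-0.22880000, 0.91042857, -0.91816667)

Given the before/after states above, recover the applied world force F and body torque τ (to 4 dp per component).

velocity change Δv = (-0.00800000, 0.14000000, -0.06000000)
m·(v₁−v₀)/dt = (-0.2000, 3.5000, -1.5000)
rate change Δω = (-0.12880000, 0.01042857, -0.31816667)
applied torque τ = (-0.1500, 0.0200, -0.1900)

F = (-0.2000, 3.5000, -1.5000)
τ = (-0.1500, 0.0200, -0.1900)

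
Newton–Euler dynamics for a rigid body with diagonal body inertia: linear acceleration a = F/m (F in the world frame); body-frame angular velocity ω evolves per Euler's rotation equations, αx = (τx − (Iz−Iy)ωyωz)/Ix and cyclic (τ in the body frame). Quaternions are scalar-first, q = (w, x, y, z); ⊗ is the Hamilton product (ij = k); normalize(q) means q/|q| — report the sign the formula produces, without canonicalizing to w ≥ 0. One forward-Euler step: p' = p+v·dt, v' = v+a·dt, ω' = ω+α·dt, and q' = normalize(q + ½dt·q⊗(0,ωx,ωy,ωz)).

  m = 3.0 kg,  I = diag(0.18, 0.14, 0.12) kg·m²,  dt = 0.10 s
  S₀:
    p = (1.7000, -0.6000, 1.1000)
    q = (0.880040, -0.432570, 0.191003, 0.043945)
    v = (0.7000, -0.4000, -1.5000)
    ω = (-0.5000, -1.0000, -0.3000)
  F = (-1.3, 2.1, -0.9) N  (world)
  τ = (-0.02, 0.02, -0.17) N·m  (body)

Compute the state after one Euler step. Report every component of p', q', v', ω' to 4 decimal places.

ω×(Iω) gyroscopic = (-0.0060, 0.0090, -0.0200)
α = I⁻¹(τ − ω×Iω) = (-0.0778, 0.0786, -1.2500)
ω' = ω + α·dt = (-0.5078, -0.9921, -0.4250)
Hamilton product q⊗(0,ω) = (-0.0120985, -0.4533759, -1.0317835, 0.2640595)
updated quaternion q' = (0.8780, -0.4545, 0.1392, 0.0571)
new position p' = (1.7700, -0.6400, 0.9500)
v + (F/m)dt = (0.6567, -0.3300, -1.5300)

p' = (1.7700, -0.6400, 0.9500)
q' = (0.8780, -0.4545, 0.1392, 0.0571)
v' = (0.6567, -0.3300, -1.5300)
ω' = (-0.5078, -0.9921, -0.4250)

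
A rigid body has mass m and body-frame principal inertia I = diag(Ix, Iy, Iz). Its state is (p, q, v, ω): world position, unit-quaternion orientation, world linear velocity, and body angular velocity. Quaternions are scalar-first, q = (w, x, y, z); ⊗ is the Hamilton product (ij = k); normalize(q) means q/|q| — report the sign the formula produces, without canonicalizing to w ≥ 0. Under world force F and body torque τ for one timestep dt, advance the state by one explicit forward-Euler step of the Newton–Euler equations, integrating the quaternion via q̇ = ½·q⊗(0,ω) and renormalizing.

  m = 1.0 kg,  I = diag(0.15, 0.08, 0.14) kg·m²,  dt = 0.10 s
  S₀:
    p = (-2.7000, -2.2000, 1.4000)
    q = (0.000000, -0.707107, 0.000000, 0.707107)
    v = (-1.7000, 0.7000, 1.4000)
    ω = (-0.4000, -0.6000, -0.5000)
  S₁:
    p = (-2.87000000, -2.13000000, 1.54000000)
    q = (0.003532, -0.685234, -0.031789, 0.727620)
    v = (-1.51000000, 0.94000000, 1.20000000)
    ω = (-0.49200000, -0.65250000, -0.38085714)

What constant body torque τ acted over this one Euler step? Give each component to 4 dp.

τ = (-0.1200, -0.0400, 0.1500)

rate change Δω = (-0.09200000, -0.05250000, 0.11914286)
ω₀×(Iω₀) = (0.0180, 0.0020, -0.0168)
applied torque τ = (-0.1200, -0.0400, 0.1500)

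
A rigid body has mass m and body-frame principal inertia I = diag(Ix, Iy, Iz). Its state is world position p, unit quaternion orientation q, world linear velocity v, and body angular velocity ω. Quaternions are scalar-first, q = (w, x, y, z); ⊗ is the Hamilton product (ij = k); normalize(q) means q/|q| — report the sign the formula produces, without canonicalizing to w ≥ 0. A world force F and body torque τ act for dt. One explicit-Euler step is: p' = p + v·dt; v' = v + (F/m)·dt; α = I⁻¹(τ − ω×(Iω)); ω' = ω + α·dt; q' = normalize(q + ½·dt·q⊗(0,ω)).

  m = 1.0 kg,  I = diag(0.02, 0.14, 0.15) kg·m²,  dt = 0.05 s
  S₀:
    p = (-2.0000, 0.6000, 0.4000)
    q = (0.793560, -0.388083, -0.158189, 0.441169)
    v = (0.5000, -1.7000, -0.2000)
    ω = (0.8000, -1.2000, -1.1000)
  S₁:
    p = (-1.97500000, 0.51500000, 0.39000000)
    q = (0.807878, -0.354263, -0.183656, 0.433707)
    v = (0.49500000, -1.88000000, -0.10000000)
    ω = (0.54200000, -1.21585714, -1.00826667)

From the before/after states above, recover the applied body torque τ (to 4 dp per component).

τ = (-0.0900, 0.0700, 0.1600)

Δω = ω₁−ω₀ = (-0.25800000, -0.01585714, 0.09173333)
I·α + gyro = (-0.0900, 0.0700, 0.1600)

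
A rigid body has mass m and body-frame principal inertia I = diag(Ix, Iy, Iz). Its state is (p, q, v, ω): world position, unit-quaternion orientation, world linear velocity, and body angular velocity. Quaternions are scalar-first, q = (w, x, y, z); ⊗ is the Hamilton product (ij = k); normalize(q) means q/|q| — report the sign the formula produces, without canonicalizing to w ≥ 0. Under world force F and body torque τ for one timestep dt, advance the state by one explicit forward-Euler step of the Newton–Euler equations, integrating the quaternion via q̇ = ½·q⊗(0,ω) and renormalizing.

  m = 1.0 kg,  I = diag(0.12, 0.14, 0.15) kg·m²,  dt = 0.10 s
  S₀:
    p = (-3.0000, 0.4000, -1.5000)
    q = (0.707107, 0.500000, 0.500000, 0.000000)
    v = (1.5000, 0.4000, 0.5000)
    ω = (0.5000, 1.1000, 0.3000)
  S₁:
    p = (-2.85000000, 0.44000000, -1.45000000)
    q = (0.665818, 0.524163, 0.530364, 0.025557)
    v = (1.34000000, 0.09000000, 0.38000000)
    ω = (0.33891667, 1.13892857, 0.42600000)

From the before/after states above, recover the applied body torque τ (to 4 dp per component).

τ = (-0.1900, 0.0500, 0.2000)

Δω = ω₁−ω₀ = (-0.16108333, 0.03892857, 0.12600000)
gyro term ω₀×Iω₀ = (0.0033, -0.0045, 0.0110)
I·α + gyro = (-0.1900, 0.0500, 0.2000)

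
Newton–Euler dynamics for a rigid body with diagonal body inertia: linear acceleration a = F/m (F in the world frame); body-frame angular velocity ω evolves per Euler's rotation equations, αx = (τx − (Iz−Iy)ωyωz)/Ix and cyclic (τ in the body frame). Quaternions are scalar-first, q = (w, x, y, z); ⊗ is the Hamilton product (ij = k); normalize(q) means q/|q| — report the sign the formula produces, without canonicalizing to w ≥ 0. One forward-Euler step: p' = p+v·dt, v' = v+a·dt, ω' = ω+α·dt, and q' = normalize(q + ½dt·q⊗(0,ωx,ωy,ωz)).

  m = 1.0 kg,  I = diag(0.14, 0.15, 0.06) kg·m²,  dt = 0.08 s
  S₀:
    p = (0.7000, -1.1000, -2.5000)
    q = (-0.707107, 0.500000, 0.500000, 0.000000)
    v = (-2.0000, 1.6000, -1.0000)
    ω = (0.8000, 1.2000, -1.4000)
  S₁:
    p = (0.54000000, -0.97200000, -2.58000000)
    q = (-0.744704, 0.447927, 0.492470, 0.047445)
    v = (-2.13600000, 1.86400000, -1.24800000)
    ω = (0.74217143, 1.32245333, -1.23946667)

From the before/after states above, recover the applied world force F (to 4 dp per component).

F = (-1.7000, 3.3000, -3.1000)

Δv = v₁−v₀ = (-0.13600000, 0.26400000, -0.24800000)
applied force F = (-1.7000, 3.3000, -3.1000)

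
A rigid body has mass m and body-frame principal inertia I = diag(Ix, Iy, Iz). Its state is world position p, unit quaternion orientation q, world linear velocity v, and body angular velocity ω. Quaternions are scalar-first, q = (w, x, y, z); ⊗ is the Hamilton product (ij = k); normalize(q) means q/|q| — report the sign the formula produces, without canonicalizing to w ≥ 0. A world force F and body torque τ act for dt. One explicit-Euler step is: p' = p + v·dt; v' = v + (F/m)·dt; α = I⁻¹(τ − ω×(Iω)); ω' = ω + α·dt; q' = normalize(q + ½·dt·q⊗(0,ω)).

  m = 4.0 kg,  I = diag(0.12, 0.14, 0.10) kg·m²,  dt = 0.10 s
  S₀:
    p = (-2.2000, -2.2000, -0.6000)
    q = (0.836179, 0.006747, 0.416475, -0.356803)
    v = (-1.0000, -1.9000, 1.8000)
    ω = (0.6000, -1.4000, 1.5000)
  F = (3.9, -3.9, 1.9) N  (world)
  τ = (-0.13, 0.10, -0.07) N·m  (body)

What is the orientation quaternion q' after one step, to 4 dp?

2q̇ = q⊗(0,ω) = (1.1142213, 0.6268957, -1.3948529, 0.9949377)
updated quaternion q' = (0.8868, 0.0379, 0.3448, -0.3053)

q' = (0.8868, 0.0379, 0.3448, -0.3053)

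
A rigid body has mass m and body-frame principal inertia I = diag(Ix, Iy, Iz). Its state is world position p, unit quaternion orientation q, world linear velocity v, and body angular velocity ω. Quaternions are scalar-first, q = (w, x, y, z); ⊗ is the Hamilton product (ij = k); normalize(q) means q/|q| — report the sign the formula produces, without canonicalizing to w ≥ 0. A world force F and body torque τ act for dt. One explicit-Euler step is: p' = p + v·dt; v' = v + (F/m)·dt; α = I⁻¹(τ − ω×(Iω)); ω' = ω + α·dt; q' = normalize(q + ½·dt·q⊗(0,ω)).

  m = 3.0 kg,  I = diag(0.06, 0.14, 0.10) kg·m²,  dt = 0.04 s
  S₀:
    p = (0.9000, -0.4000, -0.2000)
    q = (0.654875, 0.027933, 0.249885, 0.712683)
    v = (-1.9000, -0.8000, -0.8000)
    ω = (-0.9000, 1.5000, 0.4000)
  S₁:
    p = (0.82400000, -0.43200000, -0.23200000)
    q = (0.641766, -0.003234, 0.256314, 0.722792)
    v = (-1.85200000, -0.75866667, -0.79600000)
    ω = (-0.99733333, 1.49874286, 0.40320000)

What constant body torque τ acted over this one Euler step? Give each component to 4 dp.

τ = (-0.1700, 0.0100, -0.1000)

ω₁ − ω₀ = (-0.09733333, -0.00125714, 0.00320000)
gyro term ω₀×Iω₀ = (-0.0240, 0.0144, -0.1080)
applied torque τ = (-0.1700, 0.0100, -0.1000)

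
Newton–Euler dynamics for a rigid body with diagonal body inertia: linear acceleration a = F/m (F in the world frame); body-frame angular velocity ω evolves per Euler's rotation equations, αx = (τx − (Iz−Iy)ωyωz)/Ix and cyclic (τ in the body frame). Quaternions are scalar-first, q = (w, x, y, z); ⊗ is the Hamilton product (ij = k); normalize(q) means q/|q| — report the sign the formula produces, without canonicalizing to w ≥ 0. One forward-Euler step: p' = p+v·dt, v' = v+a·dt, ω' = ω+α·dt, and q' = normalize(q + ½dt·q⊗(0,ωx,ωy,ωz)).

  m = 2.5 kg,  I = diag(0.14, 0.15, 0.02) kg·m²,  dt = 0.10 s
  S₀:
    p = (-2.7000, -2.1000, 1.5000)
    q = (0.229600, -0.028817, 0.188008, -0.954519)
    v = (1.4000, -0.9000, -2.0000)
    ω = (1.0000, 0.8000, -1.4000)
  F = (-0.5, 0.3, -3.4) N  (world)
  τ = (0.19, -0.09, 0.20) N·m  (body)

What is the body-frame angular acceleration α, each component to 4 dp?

ω×(Iω) gyroscopic = (0.1456, -0.1680, 0.0080)
angular accel α = (0.3171, 0.5200, 9.6000)

α = (0.3171, 0.5200, 9.6000)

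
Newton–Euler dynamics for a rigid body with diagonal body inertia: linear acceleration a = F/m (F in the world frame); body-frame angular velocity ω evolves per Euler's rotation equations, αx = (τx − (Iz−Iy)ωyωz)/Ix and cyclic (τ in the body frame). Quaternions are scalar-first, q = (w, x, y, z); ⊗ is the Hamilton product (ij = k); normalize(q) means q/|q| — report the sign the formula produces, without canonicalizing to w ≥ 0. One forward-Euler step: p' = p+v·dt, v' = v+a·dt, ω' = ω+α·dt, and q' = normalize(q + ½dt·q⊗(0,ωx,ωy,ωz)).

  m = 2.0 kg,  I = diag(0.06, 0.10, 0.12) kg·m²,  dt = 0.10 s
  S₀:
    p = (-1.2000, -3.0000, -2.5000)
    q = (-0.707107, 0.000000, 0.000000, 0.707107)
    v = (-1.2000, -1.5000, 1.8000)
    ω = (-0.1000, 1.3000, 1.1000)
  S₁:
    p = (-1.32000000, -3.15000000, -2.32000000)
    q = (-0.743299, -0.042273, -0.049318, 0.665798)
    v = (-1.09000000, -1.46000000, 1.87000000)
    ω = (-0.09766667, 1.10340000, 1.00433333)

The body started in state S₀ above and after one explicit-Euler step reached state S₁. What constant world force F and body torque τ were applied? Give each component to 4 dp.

Δv = v₁−v₀ = (0.11000000, 0.04000000, 0.07000000)
m·(v₁−v₀)/dt = (2.2000, 0.8000, 1.4000)
Δω = ω₁−ω₀ = (0.00233333, -0.19660000, -0.09566667)
precession coupling = (0.0286, 0.0066, -0.0052)
τ = I·(Δω/dt) + ω₀×(Iω₀) = (0.0300, -0.1900, -0.1200)

F = (2.2000, 0.8000, 1.4000)
τ = (0.0300, -0.1900, -0.1200)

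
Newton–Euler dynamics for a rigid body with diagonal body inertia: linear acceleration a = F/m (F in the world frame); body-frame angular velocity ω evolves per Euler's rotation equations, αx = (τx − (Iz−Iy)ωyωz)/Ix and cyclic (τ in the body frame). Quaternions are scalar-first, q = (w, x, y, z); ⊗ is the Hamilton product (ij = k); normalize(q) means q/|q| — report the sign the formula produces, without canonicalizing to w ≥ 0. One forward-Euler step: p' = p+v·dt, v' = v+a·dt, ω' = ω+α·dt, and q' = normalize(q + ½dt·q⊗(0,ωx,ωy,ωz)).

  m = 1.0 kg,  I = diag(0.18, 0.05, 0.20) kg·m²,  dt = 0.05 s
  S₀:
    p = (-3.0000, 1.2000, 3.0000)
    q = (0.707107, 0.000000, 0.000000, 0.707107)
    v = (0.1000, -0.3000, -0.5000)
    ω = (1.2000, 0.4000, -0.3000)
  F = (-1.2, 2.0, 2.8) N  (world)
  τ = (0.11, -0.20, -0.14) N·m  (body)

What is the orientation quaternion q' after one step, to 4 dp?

Hamilton product q⊗(0,ω) = (0.2121321, 0.5656856, 1.1313712, -0.2121321)
q + ½dt·q⊗(0,ω), renormalized = (0.7120, 0.0141, 0.0283, 0.7014)

q' = (0.7120, 0.0141, 0.0283, 0.7014)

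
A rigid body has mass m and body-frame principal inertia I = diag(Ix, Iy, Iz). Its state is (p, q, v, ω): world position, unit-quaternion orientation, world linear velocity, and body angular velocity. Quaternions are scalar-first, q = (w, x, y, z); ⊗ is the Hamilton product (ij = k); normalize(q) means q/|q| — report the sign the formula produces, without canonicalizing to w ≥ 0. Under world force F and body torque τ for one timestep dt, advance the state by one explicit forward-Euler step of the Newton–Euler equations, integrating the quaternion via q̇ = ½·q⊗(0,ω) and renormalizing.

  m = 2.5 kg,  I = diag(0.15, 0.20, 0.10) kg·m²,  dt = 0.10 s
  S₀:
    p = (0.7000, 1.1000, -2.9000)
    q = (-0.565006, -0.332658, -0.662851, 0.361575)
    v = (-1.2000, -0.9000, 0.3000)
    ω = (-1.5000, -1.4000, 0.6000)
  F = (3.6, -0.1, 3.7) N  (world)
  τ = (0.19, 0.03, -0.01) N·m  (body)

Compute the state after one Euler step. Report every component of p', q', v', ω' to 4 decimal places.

p' = (0.5800, 1.0100, -2.8700)
q' = (-0.6435, -0.2832, -0.6368, 0.3164)
v' = (-1.0560, -0.9040, 0.4480)
ω' = (-1.4293, -1.3625, 0.4850)

angular accel α = (0.7067, 0.3750, -1.1500)
new body rate ω' = (-1.4293, -1.3625, 0.4850)
q⊗(0,ω) = (-1.6439234, 0.9560034, 0.4482407, -0.8675589)
updated quaternion q' = (-0.6435, -0.2832, -0.6368, 0.3164)
p + v·dt = (0.5800, 1.0100, -2.8700)
v' = v + a·dt = (-1.0560, -0.9040, 0.4480)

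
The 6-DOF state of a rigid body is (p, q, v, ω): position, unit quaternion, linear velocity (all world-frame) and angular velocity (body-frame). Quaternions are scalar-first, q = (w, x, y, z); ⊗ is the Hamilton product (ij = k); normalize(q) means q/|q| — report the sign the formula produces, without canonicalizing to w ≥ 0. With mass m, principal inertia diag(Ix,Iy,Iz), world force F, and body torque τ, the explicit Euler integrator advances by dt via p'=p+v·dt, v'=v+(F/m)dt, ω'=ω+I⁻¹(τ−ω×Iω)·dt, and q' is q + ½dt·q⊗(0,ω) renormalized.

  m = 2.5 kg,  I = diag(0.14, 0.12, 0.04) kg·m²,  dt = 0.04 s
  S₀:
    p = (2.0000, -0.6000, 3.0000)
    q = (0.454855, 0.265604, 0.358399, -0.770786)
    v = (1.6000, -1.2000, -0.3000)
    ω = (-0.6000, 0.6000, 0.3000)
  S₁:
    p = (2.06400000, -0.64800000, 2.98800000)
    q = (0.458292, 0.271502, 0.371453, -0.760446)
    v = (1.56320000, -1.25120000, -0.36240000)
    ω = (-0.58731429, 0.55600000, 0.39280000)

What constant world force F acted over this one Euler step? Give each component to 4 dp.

F = (-2.3000, -3.2000, -3.9000)

Δv = v₁−v₀ = (-0.03680000, -0.05120000, -0.06240000)
F = m·Δv/dt = (-2.3000, -3.2000, -3.9000)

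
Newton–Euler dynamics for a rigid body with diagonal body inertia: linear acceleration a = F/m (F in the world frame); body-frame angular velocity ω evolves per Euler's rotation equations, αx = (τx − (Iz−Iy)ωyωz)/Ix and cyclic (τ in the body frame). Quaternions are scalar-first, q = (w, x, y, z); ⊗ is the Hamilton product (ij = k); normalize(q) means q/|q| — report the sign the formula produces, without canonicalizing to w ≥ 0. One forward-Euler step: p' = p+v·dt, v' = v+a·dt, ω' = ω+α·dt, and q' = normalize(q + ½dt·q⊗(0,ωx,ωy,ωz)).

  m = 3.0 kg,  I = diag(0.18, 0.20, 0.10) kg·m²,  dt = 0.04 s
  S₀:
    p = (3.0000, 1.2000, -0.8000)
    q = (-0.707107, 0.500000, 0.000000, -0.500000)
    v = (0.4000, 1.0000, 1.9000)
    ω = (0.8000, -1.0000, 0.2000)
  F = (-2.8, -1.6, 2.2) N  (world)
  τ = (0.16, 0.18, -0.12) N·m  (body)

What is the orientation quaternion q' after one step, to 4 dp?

q⊗(0,ω) = (-0.3000000, -1.0656856, 0.2071070, -0.6414214)
updated quaternion q' = (-0.7129, 0.4785, 0.0041, -0.5127)

q' = (-0.7129, 0.4785, 0.0041, -0.5127)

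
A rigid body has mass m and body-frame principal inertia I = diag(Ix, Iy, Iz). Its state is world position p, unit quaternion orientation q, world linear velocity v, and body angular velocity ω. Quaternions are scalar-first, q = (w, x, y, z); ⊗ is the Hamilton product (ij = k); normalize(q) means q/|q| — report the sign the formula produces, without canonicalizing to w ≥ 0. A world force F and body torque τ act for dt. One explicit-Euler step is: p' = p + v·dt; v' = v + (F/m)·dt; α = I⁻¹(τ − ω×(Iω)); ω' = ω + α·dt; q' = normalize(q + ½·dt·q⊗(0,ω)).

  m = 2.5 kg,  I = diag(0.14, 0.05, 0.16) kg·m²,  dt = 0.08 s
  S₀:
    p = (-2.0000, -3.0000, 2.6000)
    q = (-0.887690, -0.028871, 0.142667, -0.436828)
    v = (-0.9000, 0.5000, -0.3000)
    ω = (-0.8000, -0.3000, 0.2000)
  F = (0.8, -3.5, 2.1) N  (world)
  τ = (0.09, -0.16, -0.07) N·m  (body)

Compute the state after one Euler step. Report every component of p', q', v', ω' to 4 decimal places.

p' = (-2.0720, -2.9600, 2.5760)
q' = (-0.8829, -0.0046, 0.1674, -0.4387)
v' = (-0.8744, 0.3880, -0.2328)
ω' = (-0.7448, -0.5611, 0.1758)

linear accel F/m = (0.3200, -1.4000, 0.8400)
p' = p + v·dt = (-2.0720, -2.9600, 2.5760)
new velocity v' = (-0.8744, 0.3880, -0.2328)
α = I⁻¹(τ − ω×Iω) = (0.6900, -3.2640, -0.3025)
new body rate ω' = (-0.7448, -0.5611, 0.1758)
2q̇ = q⊗(0,ω) = (0.1070689, 0.6076370, 0.6215436, -0.0547431)
q' = normalize(q + ½dt·q⊗(0,ω)) = (-0.8829, -0.0046, 0.1674, -0.4387)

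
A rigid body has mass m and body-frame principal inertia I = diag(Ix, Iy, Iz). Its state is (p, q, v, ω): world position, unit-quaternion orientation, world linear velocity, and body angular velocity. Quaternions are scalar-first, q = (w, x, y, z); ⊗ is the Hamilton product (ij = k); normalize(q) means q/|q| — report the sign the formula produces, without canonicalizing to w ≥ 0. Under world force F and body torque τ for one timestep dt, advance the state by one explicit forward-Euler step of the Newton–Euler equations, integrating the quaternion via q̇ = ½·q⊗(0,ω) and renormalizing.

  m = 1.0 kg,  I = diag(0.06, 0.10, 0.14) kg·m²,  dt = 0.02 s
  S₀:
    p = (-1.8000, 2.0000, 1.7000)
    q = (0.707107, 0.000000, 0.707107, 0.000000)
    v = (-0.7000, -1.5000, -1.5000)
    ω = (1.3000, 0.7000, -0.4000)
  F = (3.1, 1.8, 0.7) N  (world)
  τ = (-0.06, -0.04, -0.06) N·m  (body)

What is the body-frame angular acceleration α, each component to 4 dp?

gyro term ω×Iω = (-0.0112, 0.0416, 0.0364)
α = I⁻¹(τ − ω×Iω) = (-0.8133, -0.8160, -0.6886)

α = (-0.8133, -0.8160, -0.6886)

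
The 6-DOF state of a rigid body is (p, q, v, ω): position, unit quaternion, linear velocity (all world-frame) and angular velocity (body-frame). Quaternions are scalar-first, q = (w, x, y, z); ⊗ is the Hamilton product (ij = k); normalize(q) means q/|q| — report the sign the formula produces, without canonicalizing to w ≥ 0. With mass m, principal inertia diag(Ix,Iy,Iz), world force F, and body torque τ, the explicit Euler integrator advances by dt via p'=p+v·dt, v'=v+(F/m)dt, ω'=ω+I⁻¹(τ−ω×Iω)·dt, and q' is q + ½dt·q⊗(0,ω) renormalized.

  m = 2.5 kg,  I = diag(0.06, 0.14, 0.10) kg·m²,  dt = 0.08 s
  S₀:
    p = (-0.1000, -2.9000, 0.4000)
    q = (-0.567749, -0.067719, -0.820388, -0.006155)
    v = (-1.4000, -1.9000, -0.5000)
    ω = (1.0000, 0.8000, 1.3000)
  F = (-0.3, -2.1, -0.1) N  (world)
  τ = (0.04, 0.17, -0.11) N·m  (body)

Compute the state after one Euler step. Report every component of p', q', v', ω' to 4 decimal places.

p' = (-0.2120, -3.0520, 0.3600)
q' = (-0.5370, -0.1325, -0.8331, -0.0050)
v' = (-1.4096, -1.9672, -0.5032)
ω' = (1.1088, 0.9269, 1.1608)

(τ − ω×Iω)/I = (1.3600, 1.5857, -1.7400)
new body rate ω' = (1.1088, 0.9269, 1.1608)
2q̇ = q⊗(0,ω) = (0.7320309, -1.6293294, -0.3723195, 0.0281391)
updated quaternion q' = (-0.5370, -0.1325, -0.8331, -0.0050)
linear accel F/m = (-0.1200, -0.8400, -0.0400)
new position p' = (-0.2120, -3.0520, 0.3600)
v + (F/m)dt = (-1.4096, -1.9672, -0.5032)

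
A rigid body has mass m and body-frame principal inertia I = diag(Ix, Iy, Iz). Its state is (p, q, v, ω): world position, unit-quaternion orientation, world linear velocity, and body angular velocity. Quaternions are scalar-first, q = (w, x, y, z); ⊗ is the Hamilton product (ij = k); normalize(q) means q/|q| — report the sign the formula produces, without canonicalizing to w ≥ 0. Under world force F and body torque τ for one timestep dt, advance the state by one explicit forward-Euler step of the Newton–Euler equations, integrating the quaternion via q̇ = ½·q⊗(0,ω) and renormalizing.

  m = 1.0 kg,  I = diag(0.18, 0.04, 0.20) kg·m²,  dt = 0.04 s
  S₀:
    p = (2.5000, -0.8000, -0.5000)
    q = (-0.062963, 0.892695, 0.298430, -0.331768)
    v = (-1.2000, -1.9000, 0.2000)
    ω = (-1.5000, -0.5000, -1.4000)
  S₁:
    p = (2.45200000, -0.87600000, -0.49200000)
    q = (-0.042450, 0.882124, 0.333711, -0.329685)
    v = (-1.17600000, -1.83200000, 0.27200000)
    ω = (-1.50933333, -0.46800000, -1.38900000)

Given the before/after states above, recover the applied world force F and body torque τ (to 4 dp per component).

rate change Δω = (-0.00933333, 0.03200000, 0.01100000)
gyro term ω₀×Iω₀ = (0.1120, -0.0420, -0.1050)
I·α + gyro = (0.0700, -0.0100, -0.0500)
v₁ − v₀ = (0.02400000, 0.06800000, 0.07200000)
F = m·Δv/dt = (0.6000, 1.7000, 1.8000)

F = (0.6000, 1.7000, 1.8000)
τ = (0.0700, -0.0100, -0.0500)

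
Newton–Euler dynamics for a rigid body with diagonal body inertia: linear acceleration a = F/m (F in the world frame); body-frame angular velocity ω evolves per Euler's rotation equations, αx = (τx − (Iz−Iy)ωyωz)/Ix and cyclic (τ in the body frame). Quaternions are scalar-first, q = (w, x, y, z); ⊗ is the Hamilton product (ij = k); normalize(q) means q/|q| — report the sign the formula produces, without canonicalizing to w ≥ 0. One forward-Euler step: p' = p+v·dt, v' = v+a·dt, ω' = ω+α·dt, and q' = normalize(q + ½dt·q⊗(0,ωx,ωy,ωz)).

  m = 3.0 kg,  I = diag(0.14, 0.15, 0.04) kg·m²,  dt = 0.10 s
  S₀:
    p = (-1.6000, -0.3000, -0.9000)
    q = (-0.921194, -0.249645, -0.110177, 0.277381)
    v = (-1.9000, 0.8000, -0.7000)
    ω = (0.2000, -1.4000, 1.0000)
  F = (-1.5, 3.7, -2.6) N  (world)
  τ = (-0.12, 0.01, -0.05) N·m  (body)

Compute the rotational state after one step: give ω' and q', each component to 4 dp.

ω' = (0.0043, -1.4067, 0.8820)
q' = (-0.9368, -0.2440, -0.0303, 0.2490)

gyro term ω×Iω = (0.1540, 0.0200, -0.0028)
α = I⁻¹(τ − ω×Iω) = (-1.9571, -0.0667, -1.1800)
ω' = ω + α·dt = (0.0043, -1.4067, 0.8820)
2q̇ = q⊗(0,ω) = (-0.3816998, 0.0939176, 1.5947928, -0.5496556)
q + ½dt·q⊗(0,ω), renormalized = (-0.9368, -0.2440, -0.0303, 0.2490)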